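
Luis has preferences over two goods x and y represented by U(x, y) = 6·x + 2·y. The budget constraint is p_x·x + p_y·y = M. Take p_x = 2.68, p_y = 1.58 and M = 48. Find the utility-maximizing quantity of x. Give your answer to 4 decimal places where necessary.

Linear utility — the consumer picks whichever good has higher MU/price: 6/2.68 = 2.2388 vs 2/1.58 = 1.2658.
x gives more utility per dollar, so spend all income on x: x* = M/p_x, y* = 0.
Numerically: x* = 17.9104, y* = 0.

x* = 17.9104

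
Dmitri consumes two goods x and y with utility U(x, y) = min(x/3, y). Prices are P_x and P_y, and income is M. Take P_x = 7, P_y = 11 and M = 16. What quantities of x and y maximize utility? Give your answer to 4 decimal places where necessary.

x* = 1.5, y* = 0.5

With perfect complements, no substitution: consume in ratio x:y = 3:1.
Budget: P_x·x + P_y·(1/3)·x = M, so (3·P_x + P_y)·x = 3·M.
Demand: x*(P_x,P_y,M) = 3·M/(3·P_x + P_y), y* = M/(3·P_x + P_y).
Here 3·7 + 11 = 32, giving x* = 1.5 and y* = 0.5.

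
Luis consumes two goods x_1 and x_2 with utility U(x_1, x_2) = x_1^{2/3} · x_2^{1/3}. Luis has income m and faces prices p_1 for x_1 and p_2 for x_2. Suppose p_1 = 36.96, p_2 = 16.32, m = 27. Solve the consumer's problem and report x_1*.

The MRS is 2·x_2/x_1. Set MRS = p_1/p_2.
Rearranging, p_2·x_2 = (1/2)·p_1·x_1. Substituting into the budget gives p_1·x_1·(1 + (1/2)) = m.
Demand: x_1*(p_1,p_2,m) = 2/3·m/p_1 and x_2* = 1/3·m/p_2.
At p_1=36.96, p_2=16.32, m=27: x_1* = 2/3·27/36.96 = 0.487.

x_1* = 0.487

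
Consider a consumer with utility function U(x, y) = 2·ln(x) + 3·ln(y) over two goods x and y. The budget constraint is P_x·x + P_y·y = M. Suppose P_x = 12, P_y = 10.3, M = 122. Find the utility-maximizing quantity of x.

Tangency: MRS = (2/3)·y/x = P_x/P_y.
Rearranging, P_y·y = (3/2)·P_x·x. Substituting into the budget gives P_x·x·(1 + (3/2)) = M.
Demand: x*(P_x,P_y,M) = 0.4·M/P_x and y* = 0.6·M/P_y.
At P_x=12, P_y=10.3, M=122: x* = 0.4·122/12 = 4.0667.

x* = 4.0667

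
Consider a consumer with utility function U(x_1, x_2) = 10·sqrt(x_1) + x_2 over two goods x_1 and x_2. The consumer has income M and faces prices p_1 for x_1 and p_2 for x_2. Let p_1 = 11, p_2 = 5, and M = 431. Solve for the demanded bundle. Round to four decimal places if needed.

MU_x_1 = 5/√x_1, MU_x_2 = 1. Tangency: 5/√x_1 = p_1/p_2.
Thus x_1* = (5·p_2/p_1)² — independent of M — with the rest of income spent on x_2.
Plugging in: x_1* = (5·5/11)² = 5.1653, x_2* = 74.8364.

x_1* = 5.1653, x_2* = 74.8364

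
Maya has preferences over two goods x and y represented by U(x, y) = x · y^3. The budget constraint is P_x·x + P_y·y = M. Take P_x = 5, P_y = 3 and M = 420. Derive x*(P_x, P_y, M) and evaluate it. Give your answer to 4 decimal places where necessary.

x* = 21

The MRS is (1/3)·y/x. Set MRS = P_x/P_y.
Rearranging, P_y·y = 3·P_x·x. Substituting into the budget gives P_x·x·(1 + 3) = M.
Demand: x*(P_x,P_y,M) = 0.25·M/P_x and y* = 0.75·M/P_y.
At P_x=5, P_y=3, M=420: x* = 0.25·420/5 = 21.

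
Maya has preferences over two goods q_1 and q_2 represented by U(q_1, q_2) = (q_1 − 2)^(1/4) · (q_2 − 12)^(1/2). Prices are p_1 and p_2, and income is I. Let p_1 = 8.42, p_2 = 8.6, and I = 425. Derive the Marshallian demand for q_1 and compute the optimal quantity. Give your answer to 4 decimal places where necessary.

This is Cobb-Douglas in (q_1−2, q_2−12): tangency gives 0.25·p_2·(q_2−12) = 0.5·p_1·(q_1−2).
After buying the subsistence bundle (2, 12), a share 1/3 of the remaining income goes to q_1: q_1* = 2 + 1/3·(I − 2p_1 − 12p_2)/p_1.
Discretionary income = 425 − 2·8.42 − 12·8.6 = 304.96; q_1* = 2 + 1/3·304.96/8.42 = 14.0728.

q_1* = 14.0728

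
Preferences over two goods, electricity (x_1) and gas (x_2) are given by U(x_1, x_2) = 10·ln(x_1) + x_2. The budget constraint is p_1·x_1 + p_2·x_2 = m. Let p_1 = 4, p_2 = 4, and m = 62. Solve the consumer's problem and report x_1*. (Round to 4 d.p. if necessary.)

MU_x_1 = 10/x_1, MU_x_2 = 1. Tangency: 10/x_1 = p_1/p_2.
So x_1*(p_1,p_2) = 10·p_2/p_1, independent of income; and x_2* = (m − 10·p_2)/p_2.
At the given prices: x_1* = 10·4/4 = 10.

x_1* = 10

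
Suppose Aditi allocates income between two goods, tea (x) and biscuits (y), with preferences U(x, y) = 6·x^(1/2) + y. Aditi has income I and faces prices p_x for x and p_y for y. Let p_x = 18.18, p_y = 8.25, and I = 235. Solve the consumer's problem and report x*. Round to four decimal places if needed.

x* = 1.8534

MU_x = 3/√x, MU_y = 1. Tangency: 3/√x = p_x/p_y.
Thus x* = (3·p_y/p_x)² — independent of I — with the rest of income spent on y.
Plugging in: x* = (3·8.25/18.18)² = 1.8534.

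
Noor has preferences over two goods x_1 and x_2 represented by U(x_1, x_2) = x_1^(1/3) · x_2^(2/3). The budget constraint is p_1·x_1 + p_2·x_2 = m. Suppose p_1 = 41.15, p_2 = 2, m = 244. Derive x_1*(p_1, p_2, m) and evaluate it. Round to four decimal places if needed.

Demand: x_1*(p_1,p_2,m) = 1/3·m/p_1 and x_2* = 2/3·m/p_2.
At p_1=41.15, p_2=2, m=244: x_1* = 1/3·244/41.15 = 1.9765.

x_1* = 1.9765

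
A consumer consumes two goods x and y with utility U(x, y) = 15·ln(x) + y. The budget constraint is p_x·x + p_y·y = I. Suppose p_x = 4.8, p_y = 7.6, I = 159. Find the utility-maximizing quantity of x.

x* = 23.75

MU_x = 15/x, MU_y = 1. Tangency: 15/x = p_x/p_y.
So x*(p_x,p_y) = 15·p_y/p_x, independent of income; and y* = (I − 15·p_y)/p_y.
At the given prices: x* = 15·7.6/4.8 = 23.75.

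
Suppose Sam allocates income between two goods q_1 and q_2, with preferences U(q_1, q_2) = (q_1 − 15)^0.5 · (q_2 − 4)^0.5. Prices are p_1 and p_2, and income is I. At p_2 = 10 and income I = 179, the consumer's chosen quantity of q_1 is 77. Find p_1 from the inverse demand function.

This is Cobb-Douglas in (q_1−15, q_2−4): tangency gives 0.5·p_2·(q_2−4) = 0.5·p_1·(q_1−15).
After buying the subsistence bundle (15, 4), a share 0.5 of the remaining income goes to q_1: q_1* = 15 + 0.5·(I − 15p_1 − 4p_2)/p_1.
Set q_1* = 77 in the demand function and solve for p_1: p_1 = 1.

p_1 = 1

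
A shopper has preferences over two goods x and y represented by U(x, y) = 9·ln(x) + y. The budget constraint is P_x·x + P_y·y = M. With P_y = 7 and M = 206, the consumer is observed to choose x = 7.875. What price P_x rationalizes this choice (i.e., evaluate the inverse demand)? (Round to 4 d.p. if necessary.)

MU_x = 9/x, MU_y = 1. Tangency: 9/x = P_x/P_y.
So x*(P_x,P_y) = 9·P_y/P_x, independent of income; and y* = (M − 9·P_y)/P_y.
Set x* = 7.875 in the demand function and solve for P_x: P_x = 8.

P_x = 8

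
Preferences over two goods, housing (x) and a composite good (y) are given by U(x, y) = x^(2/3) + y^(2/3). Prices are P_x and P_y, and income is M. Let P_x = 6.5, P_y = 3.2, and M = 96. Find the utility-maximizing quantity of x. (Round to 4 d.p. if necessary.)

Substitute y = (y/x)·x into the budget: x* = M/(P_x + P_y·(y/x)).
Numerically y/x = 8.38089, so x* = 96/(6.5 + 3.2·8.38089) = 2.8813.

x* = 2.8813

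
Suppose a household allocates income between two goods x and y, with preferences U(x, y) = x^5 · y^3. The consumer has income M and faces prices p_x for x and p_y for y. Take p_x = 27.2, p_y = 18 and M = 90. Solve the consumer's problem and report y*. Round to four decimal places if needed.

y* = 1.875

Tangency: MRS = (5/3)·y/x = p_x/p_y.
So 5·p_y·y = 3·p_x·x; combined with the budget, a share 0.625 of income goes to x.
Demand: x*(p_x,p_y,M) = 0.625·M/p_x and y* = 0.375·M/p_y.
At p_x=27.2, p_y=18, M=90: y* = 0.375·90/18 = 1.875.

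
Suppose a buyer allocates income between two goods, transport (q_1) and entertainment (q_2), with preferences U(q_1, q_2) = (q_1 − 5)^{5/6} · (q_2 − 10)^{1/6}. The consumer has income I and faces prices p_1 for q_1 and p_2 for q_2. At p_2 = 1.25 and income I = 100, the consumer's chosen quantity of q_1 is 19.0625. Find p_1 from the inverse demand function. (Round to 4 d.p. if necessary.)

Let q_1' = q_1−5, q_2' = q_2−10. MRS = 5·q_2'/q_1' = p_1/p_2.
After buying the subsistence bundle (5, 10), a share 5/6 of the remaining income goes to q_1: q_1* = 5 + 5/6·(I − 5p_1 − 10p_2)/p_1.
Set q_1* = 19.0625 in the demand function and solve for p_1: p_1 = 4.

p_1 = 4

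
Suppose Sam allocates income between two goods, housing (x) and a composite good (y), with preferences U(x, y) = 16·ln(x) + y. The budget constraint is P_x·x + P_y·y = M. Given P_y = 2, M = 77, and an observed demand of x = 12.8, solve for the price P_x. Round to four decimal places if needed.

P_x = 2.5

MU_x = 16/x, MU_y = 1. Tangency: 16/x = P_x/P_y.
So x*(P_x,P_y) = 16·P_y/P_x, independent of income; and y* = (M − 16·P_y)/P_y.
Set x* = 12.8 in the demand function and solve for P_x: P_x = 2.5.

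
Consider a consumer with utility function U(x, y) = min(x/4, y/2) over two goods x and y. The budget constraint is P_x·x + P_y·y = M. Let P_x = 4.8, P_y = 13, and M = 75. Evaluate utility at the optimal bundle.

V = 1.6593

Leontief preferences: the optimum is at the kink where x/4 = y/2, i.e. y = (1/2)·x.
Budget: P_x·x + P_y·(1/2)·x = M, so (4·P_x + 2·P_y)·x = 4·M.
Demand: x*(P_x,P_y,M) = 4·M/(4·P_x + 2·P_y), y* = 2·M/(4·P_x + 2·P_y).
Here 4·4.8 + 2·13 = 45.2, giving x* = 6.6372 and y* = 3.3186.
Utility at the optimum: U(6.6372, 3.3186) = 1.6593.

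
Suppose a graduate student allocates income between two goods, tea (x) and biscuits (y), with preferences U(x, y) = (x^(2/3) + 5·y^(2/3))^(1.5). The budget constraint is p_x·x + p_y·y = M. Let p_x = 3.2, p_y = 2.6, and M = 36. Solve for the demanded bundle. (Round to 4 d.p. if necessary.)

x* = 0.0591, y* = 13.7734

From the CES first-order condition, (1/5)·(y/x)^(1/3) = p_x/p_y.
Hence y/x = (5·p_x/p_y)^(1/(1/3)), i.e. raised to the 3 power.
With the ratio pinned down, the budget gives x* = M/(p_x + p_y·(y/x)) and y* = (y/x)·x*.
Numerically y/x = 233.045061, so x* = 36/(3.2 + 2.6·233.045061) = 0.0591 and y* = 233.045061·0.0591 = 13.7734.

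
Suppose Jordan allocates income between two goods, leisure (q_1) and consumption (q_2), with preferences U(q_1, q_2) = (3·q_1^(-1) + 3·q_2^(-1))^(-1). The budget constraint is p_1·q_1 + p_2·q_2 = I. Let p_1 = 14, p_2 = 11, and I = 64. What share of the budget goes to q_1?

MRS = MU_q_1/MU_q_2 = (q_2/q_1)^(2). Set equal to p_1/p_2.
Solve for the ratio: q_2/q_1 = [p_1/p_2]^(0.5).
Substitute q_2 = (q_2/q_1)·q_1 into the budget: q_1* = I/(p_1 + p_2·(q_2/q_1)).
Numerically q_2/q_1 = 1.128152, so q_1* = 64/(14 + 11·1.128152) = 2.4234 and q_2* = 1.128152·2.4234 = 2.7339.
Expenditure on q_1: 14·2.4234 = 33.927; share = 0.5301.

share on q_1 = 0.5301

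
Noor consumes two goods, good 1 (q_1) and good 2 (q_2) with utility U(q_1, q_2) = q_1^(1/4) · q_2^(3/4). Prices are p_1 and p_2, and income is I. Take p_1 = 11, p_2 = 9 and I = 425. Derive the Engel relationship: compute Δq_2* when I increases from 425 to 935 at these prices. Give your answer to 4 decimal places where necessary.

The MRS is (1/3)·q_2/q_1. Set MRS = p_1/p_2.
Rearranging, p_2·q_2 = 3·p_1·q_1. Substituting into the budget gives p_1·q_1·(1 + 3) = I.
Demand: q_1*(p_1,p_2,I) = 0.25·I/p_1 and q_2* = 0.75·I/p_2.
At p_1=11, p_2=9, I=425: q_2* = 0.75·425/9 = 35.4167.
At I' = 935: q_2* = 77.9167. Change: 77.9167 − 35.4167 = 42.5.

Δq_2* = 42.5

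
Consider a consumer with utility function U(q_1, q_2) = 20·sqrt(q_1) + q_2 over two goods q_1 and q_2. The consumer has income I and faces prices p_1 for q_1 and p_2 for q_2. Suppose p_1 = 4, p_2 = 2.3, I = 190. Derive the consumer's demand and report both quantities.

MU_q_1 = 10/√q_1, MU_q_2 = 1. Tangency: 10/√q_1 = p_1/p_2.
Thus q_1* = (10·p_2/p_1)² — independent of I — with the rest of income spent on q_2.
Plugging in: q_1* = (10·2.3/4)² = 33.0625, q_2* = 25.1087.

q_1* = 33.0625, q_2* = 25.1087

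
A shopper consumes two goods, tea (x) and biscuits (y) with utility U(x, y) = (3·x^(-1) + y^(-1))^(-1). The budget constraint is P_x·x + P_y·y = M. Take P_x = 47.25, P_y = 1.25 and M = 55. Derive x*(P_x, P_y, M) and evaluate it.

x* = 1.0641

MU_x ∝ 3·x^(-2), MU_y ∝ y^(-2), so MRS = 3·(y/x)^(2) = P_x/P_y.
Solve for the ratio: y/x = [(1/3)·P_x/P_y]^(0.5).
With the ratio pinned down, the budget gives x* = M/(P_x + P_y·(y/x)) and y* = (y/x)·x*.
Numerically y/x = 3.549648, so x* = 55/(47.25 + 1.25·3.549648) = 1.0641.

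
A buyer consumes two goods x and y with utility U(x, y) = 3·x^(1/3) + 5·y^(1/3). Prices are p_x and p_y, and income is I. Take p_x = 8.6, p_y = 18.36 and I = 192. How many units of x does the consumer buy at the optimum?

x* = 9.0292

From the CES first-order condition, (3/5)·(y/x)^(2/3) = p_x/p_y.
Solve for the ratio: y/x = [(5/3)·p_x/p_y]^(1.5).
With the ratio pinned down, the budget gives x* = I/(p_x + p_y·(y/x)) and y* = (y/x)·x*.
Numerically y/x = 0.689782, so x* = 192/(8.6 + 18.36·0.689782) = 9.0292.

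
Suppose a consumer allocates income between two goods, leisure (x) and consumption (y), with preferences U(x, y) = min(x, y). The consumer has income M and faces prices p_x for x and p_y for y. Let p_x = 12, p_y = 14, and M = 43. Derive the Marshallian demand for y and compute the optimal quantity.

With perfect complements, no substitution: consume in ratio x:y = 1:1.
Budget: p_x·x + p_y·x = M, so (p_x + p_y)·x = M.
Demand: x*(p_x,p_y,M) = M/(p_x + p_y), y* = M/(p_x + p_y).
Here 12 + 14 = 26, giving y* = 1.6538.

y* = 1.6538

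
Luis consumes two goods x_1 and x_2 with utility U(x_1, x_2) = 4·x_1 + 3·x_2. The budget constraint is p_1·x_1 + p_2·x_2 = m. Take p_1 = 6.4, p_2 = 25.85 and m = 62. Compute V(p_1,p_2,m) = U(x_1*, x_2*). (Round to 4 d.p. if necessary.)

V = 38.75

x_1 gives more utility per dollar, so spend all income on x_1: x_1* = m/p_1, x_2* = 0.
Numerically: x_1* = 9.6875, x_2* = 0.
Utility at the optimum: U(9.6875, 0) = 38.75.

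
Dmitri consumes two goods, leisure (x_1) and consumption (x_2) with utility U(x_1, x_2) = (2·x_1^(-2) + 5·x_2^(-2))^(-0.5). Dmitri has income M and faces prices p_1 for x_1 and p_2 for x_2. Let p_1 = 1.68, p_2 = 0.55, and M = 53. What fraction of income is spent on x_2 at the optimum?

share on x_2 = 0.392

MU_x_1 ∝ 2·x_1^(-3), MU_x_2 ∝ 5·x_2^(-3), so MRS = (2/5)·(x_2/x_1)^(3) = p_1/p_2.
Solve for the ratio: x_2/x_1 = [(5/2)·p_1/p_2]^(1/3).
Substitute x_2 = (x_2/x_1)·x_1 into the budget: x_1* = M/(p_1 + p_2·(x_2/x_1)).
Numerically x_2/x_1 = 1.969226, so x_1* = 53/(1.68 + 0.55·1.969226) = 19.1815 and x_2* = 1.969226·19.1815 = 37.7728.
Expenditure on x_2: 0.55·37.7728 = 20.775; share = 0.392.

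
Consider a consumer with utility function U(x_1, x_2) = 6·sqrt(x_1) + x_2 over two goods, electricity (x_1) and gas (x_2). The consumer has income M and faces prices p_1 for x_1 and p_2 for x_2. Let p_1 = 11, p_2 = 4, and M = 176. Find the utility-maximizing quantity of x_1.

Utility is quasi-linear in x_2; the FOC for x_1 is 3/√x_1 = p_1/p_2.
Thus x_1* = (3·p_2/p_1)² — independent of M — with the rest of income spent on x_2.
Plugging in: x_1* = (3·4/11)² = 1.1901.

x_1* = 1.1901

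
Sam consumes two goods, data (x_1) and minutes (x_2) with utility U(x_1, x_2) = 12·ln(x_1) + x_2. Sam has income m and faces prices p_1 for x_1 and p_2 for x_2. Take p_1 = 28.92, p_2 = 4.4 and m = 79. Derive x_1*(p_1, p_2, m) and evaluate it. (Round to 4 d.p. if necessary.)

Set MRS = p_1/p_2: (12/x_1)/1 = p_1/p_2.
So x_1*(p_1,p_2) = 12·p_2/p_1, independent of income; and x_2* = (m − 12·p_2)/p_2.
At the given prices: x_1* = 12·4.4/28.92 = 1.8257.

x_1* = 1.8257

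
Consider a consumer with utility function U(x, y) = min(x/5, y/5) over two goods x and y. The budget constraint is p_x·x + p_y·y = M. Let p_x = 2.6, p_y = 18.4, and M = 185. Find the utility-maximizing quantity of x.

Leontief preferences: the optimum is at the kink where x/5 = y/5, i.e. y = x.
Budget: p_x·x + p_y·x = M, so (5·p_x + 5·p_y)·x = 5·M.
Demand: x*(p_x,p_y,M) = 5·M/(5·p_x + 5·p_y), y* = 5·M/(5·p_x + 5·p_y).
Here 5·2.6 + 5·18.4 = 105, giving x* = 8.8095.

x* = 8.8095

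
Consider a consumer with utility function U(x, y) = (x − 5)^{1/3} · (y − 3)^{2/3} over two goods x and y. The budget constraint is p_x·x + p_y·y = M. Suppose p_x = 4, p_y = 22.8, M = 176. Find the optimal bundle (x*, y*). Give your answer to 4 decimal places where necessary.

Discretionary income = 176 − 5·4 − 3·22.8 = 87.6; x* = 5 + 1/3·87.6/4 = 12.3; y* = 3 + 2/3·87.6/22.8 = 5.5614.

x* = 12.3, y* = 5.5614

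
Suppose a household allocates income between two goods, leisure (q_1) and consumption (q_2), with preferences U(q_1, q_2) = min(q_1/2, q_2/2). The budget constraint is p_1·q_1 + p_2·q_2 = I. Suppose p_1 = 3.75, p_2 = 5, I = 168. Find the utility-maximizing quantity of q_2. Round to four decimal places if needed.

q_2* = 19.2

Leontief preferences: the optimum is at the kink where q_1/2 = q_2/2, i.e. q_2 = q_1.
Budget: p_1·q_1 + p_2·q_1 = I, so (2·p_1 + 2·p_2)·q_1 = 2·I.
Demand: q_1*(p_1,p_2,I) = 2·I/(2·p_1 + 2·p_2), q_2* = 2·I/(2·p_1 + 2·p_2).
Here 2·3.75 + 2·5 = 17.5, giving q_2* = 19.2.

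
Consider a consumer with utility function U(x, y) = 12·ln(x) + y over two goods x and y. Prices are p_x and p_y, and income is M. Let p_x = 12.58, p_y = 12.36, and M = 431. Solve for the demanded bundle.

Set MRS = p_x/p_y: (12/x)/1 = p_x/p_y.
So x*(p_x,p_y) = 12·p_y/p_x, independent of income; and y* = (M − 12·p_y)/p_y.
At the given prices: x* = 12·12.36/12.58 = 11.7901, and y* = 22.8706.

x* = 11.7901, y* = 22.8706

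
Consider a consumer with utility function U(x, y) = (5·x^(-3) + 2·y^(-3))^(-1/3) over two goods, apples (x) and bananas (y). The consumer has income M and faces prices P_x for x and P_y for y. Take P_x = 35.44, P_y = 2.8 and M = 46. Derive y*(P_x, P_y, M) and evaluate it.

MRS = MU_x/MU_y = (5/2)·(y/x)^(4). Set equal to P_x/P_y.
Hence y/x = ((2/5)·P_x/P_y)^(1/(4)), i.e. raised to the 0.25 power.
With the ratio pinned down, the budget gives x* = M/(P_x + P_y·(y/x)) and y* = (y/x)·x*.
Numerically y/x = 1.500026, so x* = 46/(35.44 + 2.8·1.500026) = 1.1604 and y* = 1.500026·1.1604 = 1.7407.

y* = 1.7407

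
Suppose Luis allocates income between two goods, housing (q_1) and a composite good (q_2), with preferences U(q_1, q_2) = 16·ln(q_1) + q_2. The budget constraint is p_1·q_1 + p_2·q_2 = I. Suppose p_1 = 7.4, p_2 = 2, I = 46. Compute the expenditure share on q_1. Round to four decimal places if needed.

MU_q_1 = 16/q_1, MU_q_2 = 1. Tangency: 16/q_1 = p_1/p_2.
So q_1*(p_1,p_2) = 16·p_2/p_1, independent of income; and q_2* = (I − 16·p_2)/p_2.
At the given prices: q_1* = 16·2/7.4 = 4.3243, and q_2* = 7.
Expenditure on q_1: 7.4·4.3243 = 32; share = 0.6957.

share on q_1 = 0.6957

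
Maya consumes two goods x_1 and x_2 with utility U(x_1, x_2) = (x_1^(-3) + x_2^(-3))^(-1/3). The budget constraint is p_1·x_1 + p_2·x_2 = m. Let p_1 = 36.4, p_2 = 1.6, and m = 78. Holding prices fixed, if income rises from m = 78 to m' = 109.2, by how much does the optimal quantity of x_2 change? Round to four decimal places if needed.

Substitute x_2 = (x_2/x_1)·x_1 into the budget: x_1* = m/(p_1 + p_2·(x_2/x_1)).
Numerically x_2/x_1 = 2.183963, so x_1* = 78/(36.4 + 1.6·2.183963) = 1.9552 and x_2* = 2.183963·1.9552 = 4.27.
At m' = 109.2: x_2* = 5.978. Change: 5.978 − 4.27 = 1.708.

Δx_2* = 1.708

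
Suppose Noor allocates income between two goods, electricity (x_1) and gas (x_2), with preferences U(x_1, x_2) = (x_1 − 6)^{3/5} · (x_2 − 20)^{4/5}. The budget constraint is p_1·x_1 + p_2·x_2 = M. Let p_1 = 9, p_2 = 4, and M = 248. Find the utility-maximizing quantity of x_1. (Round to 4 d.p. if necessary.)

x_1* = 11.4286

MRS = (3/4)·(x_2−20)/(x_1−6). Tangency with p_1/p_2 gives x_2−20 = (4/3)·(p_1/p_2)·(x_1−6).
After buying the subsistence bundle (6, 20), a share 3/7 of the remaining income goes to x_1: x_1* = 6 + 3/7·(M − 6p_1 − 20p_2)/p_1.
Discretionary income = 248 − 6·9 − 20·4 = 114; x_1* = 6 + 3/7·114/9 = 11.4286.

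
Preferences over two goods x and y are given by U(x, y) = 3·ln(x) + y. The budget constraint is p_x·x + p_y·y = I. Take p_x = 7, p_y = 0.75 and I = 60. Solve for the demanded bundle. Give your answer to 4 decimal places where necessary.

MU_x = 3/x, MU_y = 1. Tangency: 3/x = p_x/p_y.
So x*(p_x,p_y) = 3·p_y/p_x, independent of income; and y* = (I − 3·p_y)/p_y.
At the given prices: x* = 3·0.75/7 = 0.3214, and y* = 77.

x* = 0.3214, y* = 77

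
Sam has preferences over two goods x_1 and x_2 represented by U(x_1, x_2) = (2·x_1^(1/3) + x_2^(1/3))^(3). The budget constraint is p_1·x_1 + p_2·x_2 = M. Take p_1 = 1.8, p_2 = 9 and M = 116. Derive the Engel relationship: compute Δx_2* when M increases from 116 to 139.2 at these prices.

Numerically x_2/x_1 = 0.031623, so x_1* = 116/(1.8 + 9·0.031623) = 55.646 and x_2* = 0.031623·55.646 = 1.7597.
At M' = 139.2: x_2* = 2.1116. Change: 2.1116 − 1.7597 = 0.3519.

Δx_2* = 0.3519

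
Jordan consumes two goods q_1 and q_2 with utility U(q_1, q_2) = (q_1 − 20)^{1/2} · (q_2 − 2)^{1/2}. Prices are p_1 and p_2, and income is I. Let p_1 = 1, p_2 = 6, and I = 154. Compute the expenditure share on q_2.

share on q_2 = 0.474

Let q_1' = q_1−20, q_2' = q_2−2. MRS = q_2'/q_1' = p_1/p_2.
Substituting into the budget: q_1* = 20 + 0.5·(I − 20·p_1 − 2·p_2)/p_1, and q_2* = 2 + 0.5·(…)/p_2.
Discretionary income = 154 − 20·1 − 2·6 = 122; q_1* = 20 + 0.5·122/1 = 81; q_2* = 2 + 0.5·122/6 = 12.1667.
Expenditure on q_2: 6·12.1667 = 73; share = 0.474.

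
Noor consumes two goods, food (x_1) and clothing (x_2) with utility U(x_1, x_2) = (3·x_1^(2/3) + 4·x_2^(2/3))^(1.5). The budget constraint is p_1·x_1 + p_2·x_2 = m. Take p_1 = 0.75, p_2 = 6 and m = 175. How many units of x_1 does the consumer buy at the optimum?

MU_x_1 ∝ 3·x_1^(-1/3), MU_x_2 ∝ 4·x_2^(-1/3), so MRS = (3/4)·(x_2/x_1)^(1/3) = p_1/p_2.
Solve for the ratio: x_2/x_1 = [(4/3)·p_1/p_2]^(3).
With the ratio pinned down, the budget gives x_1* = m/(p_1 + p_2·(x_2/x_1)) and x_2* = (x_2/x_1)·x_1*.
Numerically x_2/x_1 = 0.00463, so x_1* = 175/(0.75 + 6·0.00463) = 225.

x_1* = 225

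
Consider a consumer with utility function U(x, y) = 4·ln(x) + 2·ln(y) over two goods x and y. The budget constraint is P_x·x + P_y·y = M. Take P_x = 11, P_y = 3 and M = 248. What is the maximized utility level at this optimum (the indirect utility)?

V = 17.4727

Demand: x*(P_x,P_y,M) = 2/3·M/P_x and y* = 1/3·M/P_y.
At P_x=11, P_y=3, M=248: x* = 2/3·248/11 = 15.0303, y* = 27.5556.
Utility at the optimum: U(15.0303, 27.5556) = 17.4727.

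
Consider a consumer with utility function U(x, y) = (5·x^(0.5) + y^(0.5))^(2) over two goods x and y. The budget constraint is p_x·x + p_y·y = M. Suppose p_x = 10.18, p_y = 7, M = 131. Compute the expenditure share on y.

MU_x ∝ 5·x^(-0.5), MU_y ∝ y^(-0.5), so MRS = 5·(y/x)^(0.5) = p_x/p_y.
Hence y/x = ((1/5)·p_x/p_y)^(1/(0.5)), i.e. raised to the 2 power.
Substitute y = (y/x)·x into the budget: x* = M/(p_x + p_y·(y/x)).
Numerically y/x = 0.084598, so x* = 131/(10.18 + 7·0.084598) = 12.1609 and y* = 0.084598·12.1609 = 1.0288.
Expenditure on y: 7·1.0288 = 7.2015; share = 0.055.

share on y = 0.055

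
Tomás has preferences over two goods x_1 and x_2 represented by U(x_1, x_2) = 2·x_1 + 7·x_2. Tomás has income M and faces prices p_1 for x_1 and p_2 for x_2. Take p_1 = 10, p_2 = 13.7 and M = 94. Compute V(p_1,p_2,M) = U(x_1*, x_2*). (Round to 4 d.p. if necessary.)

Linear utility — the consumer picks whichever good has higher MU/price: 2/10 = 0.2 vs 7/13.7 = 0.5109.
x_2 gives more utility per dollar, so spend all income on x_2: x_2* = M/p_2, x_1* = 0.
Numerically: x_1* = 0, x_2* = 6.8613.
Utility at the optimum: U(0, 6.8613) = 48.0292.

V = 48.0292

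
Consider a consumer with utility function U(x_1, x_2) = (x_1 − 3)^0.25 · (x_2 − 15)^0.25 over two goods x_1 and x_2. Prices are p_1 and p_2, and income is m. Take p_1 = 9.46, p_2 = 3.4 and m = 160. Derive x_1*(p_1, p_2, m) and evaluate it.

This is Cobb-Douglas in (x_1−3, x_2−15): tangency gives 0.25·p_2·(x_2−15) = 0.25·p_1·(x_1−3).
After buying the subsistence bundle (3, 15), a share 0.5 of the remaining income goes to x_1: x_1* = 3 + 0.5·(m − 3p_1 − 15p_2)/p_1.
Discretionary income = 160 − 3·9.46 − 15·3.4 = 80.62; x_1* = 3 + 0.5·80.62/9.46 = 7.2611.

x_1* = 7.2611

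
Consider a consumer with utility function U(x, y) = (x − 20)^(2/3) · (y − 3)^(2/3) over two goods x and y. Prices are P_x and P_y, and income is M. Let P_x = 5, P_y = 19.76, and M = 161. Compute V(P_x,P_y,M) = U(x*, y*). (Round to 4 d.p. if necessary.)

Substituting into the budget: x* = 20 + 0.5·(M − 20·P_x − 3·P_y)/P_x, and y* = 3 + 0.5·(…)/P_y.
Discretionary income = 161 − 20·5 − 3·19.76 = 1.72; x* = 20 + 0.5·1.72/5 = 20.172; y* = 3 + 0.5·1.72/19.76 = 3.0435.
Utility at the optimum: U(20.172, 3.0435) = 0.0383.

V = 0.0383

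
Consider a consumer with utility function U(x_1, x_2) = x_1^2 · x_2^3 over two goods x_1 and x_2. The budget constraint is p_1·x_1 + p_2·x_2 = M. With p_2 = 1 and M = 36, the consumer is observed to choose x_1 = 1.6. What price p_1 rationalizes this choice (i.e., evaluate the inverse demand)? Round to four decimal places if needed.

p_1 = 9

MU_x_1/MU_x_2 = (2·x_2)/(3·x_1); tangency sets this equal to p_1/p_2.
So 2·p_2·x_2 = 3·p_1·x_1; combined with the budget, a share 0.4 of income goes to x_1.
Demand: x_1*(p_1,p_2,M) = 0.4·M/p_1 and x_2* = 0.6·M/p_2.
Set x_1* = 1.6 in the demand function and solve for p_1: p_1 = 9.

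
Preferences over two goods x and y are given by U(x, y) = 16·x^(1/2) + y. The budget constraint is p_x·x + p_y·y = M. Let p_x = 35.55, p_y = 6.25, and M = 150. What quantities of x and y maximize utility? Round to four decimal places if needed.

Thus x* = (8·p_y/p_x)² — independent of M — with the rest of income spent on y.
Plugging in: x* = (8·6.25/35.55)² = 1.9782, y* = 12.7482.

x* = 1.9782, y* = 12.7482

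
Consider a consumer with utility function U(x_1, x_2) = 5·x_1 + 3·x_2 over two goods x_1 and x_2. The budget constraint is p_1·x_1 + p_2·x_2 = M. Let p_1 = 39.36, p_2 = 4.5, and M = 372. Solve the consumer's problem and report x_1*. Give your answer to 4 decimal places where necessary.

Perfect substitutes: compare marginal utility per dollar. 5/p_1 vs 3/p_2 → 0.127 vs 0.6667.
x_2 gives more utility per dollar, so spend all income on x_2: x_2* = M/p_2, x_1* = 0.
Numerically: x_1* = 0, x_2* = 82.6667.

x_1* = 0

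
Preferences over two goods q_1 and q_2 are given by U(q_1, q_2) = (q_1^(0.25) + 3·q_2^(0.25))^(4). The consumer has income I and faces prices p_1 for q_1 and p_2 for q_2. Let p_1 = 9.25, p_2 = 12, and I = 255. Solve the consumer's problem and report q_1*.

MU_q_1 ∝ q_1^(-0.75), MU_q_2 ∝ 3·q_2^(-0.75), so MRS = (1/3)·(q_2/q_1)^(0.75) = p_1/p_2.
Solve for the ratio: q_2/q_1 = [3·p_1/p_2]^(4/3).
Substitute q_2 = (q_2/q_1)·q_1 into the budget: q_1* = I/(p_1 + p_2·(q_2/q_1)).
Numerically q_2/q_1 = 3.058034, so q_1* = 255/(9.25 + 12·3.058034) = 5.5499.

q_1* = 5.5499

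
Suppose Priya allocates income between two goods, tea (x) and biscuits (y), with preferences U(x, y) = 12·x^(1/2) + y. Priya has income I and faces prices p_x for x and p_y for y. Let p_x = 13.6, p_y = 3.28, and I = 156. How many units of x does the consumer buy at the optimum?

MU_x = 6/√x, MU_y = 1. Tangency: 6/√x = p_x/p_y.
Thus x* = (6·p_y/p_x)² — independent of I — with the rest of income spent on y.
Plugging in: x* = (6·3.28/13.6)² = 2.094.

x* = 2.094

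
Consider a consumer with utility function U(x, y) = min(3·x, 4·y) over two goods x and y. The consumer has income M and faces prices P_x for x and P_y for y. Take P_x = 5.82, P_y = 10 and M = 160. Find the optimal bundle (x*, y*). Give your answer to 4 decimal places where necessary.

Leontief preferences: the optimum is at the kink where x/4 = y/3, i.e. y = (3/4)·x.
Budget: P_x·x + P_y·(3/4)·x = M, so (4·P_x + 3·P_y)·x = 4·M.
Demand: x*(P_x,P_y,M) = 4·M/(4·P_x + 3·P_y), y* = 3·M/(4·P_x + 3·P_y).
Here 4·5.82 + 3·10 = 53.28, giving x* = 12.012 and y* = 9.009.

x* = 12.012, y* = 9.009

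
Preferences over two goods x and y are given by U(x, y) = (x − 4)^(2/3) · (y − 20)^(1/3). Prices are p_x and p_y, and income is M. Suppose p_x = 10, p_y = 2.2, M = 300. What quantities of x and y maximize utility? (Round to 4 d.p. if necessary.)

This is Cobb-Douglas in (x−4, y−20): tangency gives 2/3·p_y·(y−20) = 1/3·p_x·(x−4).
After buying the subsistence bundle (4, 20), a share 2/3 of the remaining income goes to x: x* = 4 + 2/3·(M − 4p_x − 20p_y)/p_x.
Discretionary income = 300 − 4·10 − 20·2.2 = 216; x* = 4 + 2/3·216/10 = 18.4; y* = 20 + 1/3·216/2.2 = 52.7273.

x* = 18.4, y* = 52.7273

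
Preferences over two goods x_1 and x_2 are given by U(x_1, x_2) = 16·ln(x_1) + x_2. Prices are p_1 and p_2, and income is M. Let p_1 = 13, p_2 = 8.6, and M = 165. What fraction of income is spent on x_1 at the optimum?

Set MRS = p_1/p_2: (16/x_1)/1 = p_1/p_2.
So x_1*(p_1,p_2) = 16·p_2/p_1, independent of income; and x_2* = (M − 16·p_2)/p_2.
At the given prices: x_1* = 16·8.6/13 = 10.5846, and x_2* = 3.186.
Expenditure on x_1: 13·10.5846 = 137.6; share = 0.8339.

share on x_1 = 0.8339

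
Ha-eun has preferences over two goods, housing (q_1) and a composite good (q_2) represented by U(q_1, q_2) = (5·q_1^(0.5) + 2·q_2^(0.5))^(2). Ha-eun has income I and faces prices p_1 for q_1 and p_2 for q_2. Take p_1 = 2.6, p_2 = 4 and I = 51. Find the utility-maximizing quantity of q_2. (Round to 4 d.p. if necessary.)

q_2* = 1.2011

MRS = MU_q_1/MU_q_2 = (5/2)·(q_2/q_1)^(0.5). Set equal to p_1/p_2.
Solve for the ratio: q_2/q_1 = [(2/5)·p_1/p_2]^(2).
With the ratio pinned down, the budget gives q_1* = I/(p_1 + p_2·(q_2/q_1)) and q_2* = (q_2/q_1)·q_1*.
Numerically q_2/q_1 = 0.0676, so q_1* = 51/(2.6 + 4·0.0676) = 17.7676 and q_2* = 0.0676·17.7676 = 1.2011.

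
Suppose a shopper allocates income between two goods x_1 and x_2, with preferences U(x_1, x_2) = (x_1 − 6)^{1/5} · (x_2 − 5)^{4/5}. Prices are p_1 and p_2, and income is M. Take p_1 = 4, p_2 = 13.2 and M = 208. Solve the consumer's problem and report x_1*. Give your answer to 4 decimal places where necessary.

x_1* = 11.9

After buying the subsistence bundle (6, 5), a share 0.2 of the remaining income goes to x_1: x_1* = 6 + 0.2·(M − 6p_1 − 5p_2)/p_1.
Discretionary income = 208 − 6·4 − 5·13.2 = 118; x_1* = 6 + 0.2·118/4 = 11.9.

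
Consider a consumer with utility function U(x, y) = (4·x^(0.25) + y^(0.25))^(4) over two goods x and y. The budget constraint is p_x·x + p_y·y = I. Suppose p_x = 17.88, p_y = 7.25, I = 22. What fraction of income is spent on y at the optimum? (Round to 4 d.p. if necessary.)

MRS = MU_x/MU_y = 4·(y/x)^(0.75). Set equal to p_x/p_y.
Solve for the ratio: y/x = [(1/4)·p_x/p_y]^(4/3).
With the ratio pinned down, the budget gives x* = I/(p_x + p_y·(y/x)) and y* = (y/x)·x*.
Numerically y/x = 0.524758, so x* = 22/(17.88 + 7.25·0.524758) = 1.0145 and y* = 0.524758·1.0145 = 0.5324.
Expenditure on y: 7.25·0.5324 = 3.8599; share = 0.1754.

share on y = 0.1754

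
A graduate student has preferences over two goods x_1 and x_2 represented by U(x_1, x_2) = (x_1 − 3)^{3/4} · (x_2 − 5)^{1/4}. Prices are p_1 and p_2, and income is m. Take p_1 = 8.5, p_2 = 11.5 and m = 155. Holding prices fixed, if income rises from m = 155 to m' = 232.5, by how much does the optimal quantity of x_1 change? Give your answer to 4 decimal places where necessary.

Δx_1* = 6.8382

Discretionary income = 155 − 3·8.5 − 5·11.5 = 72; x_1* = 3 + 0.75·72/8.5 = 9.3529.
At m' = 232.5: x_1* = 16.1912. Change: 16.1912 − 9.3529 = 6.8382.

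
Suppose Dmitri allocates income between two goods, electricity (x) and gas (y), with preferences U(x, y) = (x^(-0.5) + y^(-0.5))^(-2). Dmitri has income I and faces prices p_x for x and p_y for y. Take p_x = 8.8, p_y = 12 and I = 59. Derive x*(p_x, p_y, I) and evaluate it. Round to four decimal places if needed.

MU_x ∝ x^(-1.5), MU_y ∝ y^(-1.5), so MRS = (y/x)^(1.5) = p_x/p_y.
Hence y/x = (p_x/p_y)^(1/(1.5)), i.e. raised to the 2/3 power.
With the ratio pinned down, the budget gives x* = I/(p_x + p_y·(y/x)) and y* = (y/x)·x*.
Numerically y/x = 0.813207, so x* = 59/(8.8 + 12·0.813207) = 3.1791.

x* = 3.1791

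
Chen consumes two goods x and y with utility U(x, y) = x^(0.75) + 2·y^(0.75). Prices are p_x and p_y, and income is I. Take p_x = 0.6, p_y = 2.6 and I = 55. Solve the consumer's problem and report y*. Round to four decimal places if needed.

y* = 3.476

MRS = MU_x/MU_y = (1/2)·(y/x)^(0.25). Set equal to p_x/p_y.
Solve for the ratio: y/x = [2·p_x/p_y]^(4).
Substitute y = (y/x)·x into the budget: x* = I/(p_x + p_y·(y/x)).
Numerically y/x = 0.045377, so x* = 55/(0.6 + 2.6·0.045377) = 76.6039 and y* = 0.045377·76.6039 = 3.476.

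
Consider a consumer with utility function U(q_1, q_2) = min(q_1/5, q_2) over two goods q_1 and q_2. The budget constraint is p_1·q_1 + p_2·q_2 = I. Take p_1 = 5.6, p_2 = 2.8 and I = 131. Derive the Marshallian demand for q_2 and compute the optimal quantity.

q_2* = 4.2532

With perfect complements, no substitution: consume in ratio q_1:q_2 = 5:1.
Budget: p_1·q_1 + p_2·(1/5)·q_1 = I, so (5·p_1 + p_2)·q_1 = 5·I.
Demand: q_1*(p_1,p_2,I) = 5·I/(5·p_1 + p_2), q_2* = I/(5·p_1 + p_2).
Here 5·5.6 + 2.8 = 30.8, giving q_2* = 4.2532.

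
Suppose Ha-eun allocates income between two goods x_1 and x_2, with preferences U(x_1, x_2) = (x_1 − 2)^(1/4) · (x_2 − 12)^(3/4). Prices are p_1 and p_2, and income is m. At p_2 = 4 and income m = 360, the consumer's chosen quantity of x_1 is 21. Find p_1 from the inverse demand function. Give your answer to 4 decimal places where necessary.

This is Cobb-Douglas in (x_1−2, x_2−12): tangency gives 0.25·p_2·(x_2−12) = 0.75·p_1·(x_1−2).
Substituting into the budget: x_1* = 2 + 0.25·(m − 2·p_1 − 12·p_2)/p_1, and x_2* = 12 + 0.75·(…)/p_2.
Set x_1* = 21 in the demand function and solve for p_1: p_1 = 4.

p_1 = 4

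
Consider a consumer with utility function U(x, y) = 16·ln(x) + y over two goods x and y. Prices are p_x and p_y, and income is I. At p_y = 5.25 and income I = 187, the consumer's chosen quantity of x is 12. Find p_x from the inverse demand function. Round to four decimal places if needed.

p_x = 7

Set MRS = p_x/p_y: (16/x)/1 = p_x/p_y.
So x*(p_x,p_y) = 16·p_y/p_x, independent of income; and y* = (I − 16·p_y)/p_y.
Set x* = 12 in the demand function and solve for p_x: p_x = 7.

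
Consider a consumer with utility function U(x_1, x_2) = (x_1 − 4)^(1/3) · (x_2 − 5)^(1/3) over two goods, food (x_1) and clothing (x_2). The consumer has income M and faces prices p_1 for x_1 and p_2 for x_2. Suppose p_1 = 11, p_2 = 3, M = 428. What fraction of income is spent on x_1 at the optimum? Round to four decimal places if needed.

This is Cobb-Douglas in (x_1−4, x_2−5): tangency gives 1/3·p_2·(x_2−5) = 1/3·p_1·(x_1−4).
Substituting into the budget: x_1* = 4 + 0.5·(M − 4·p_1 − 5·p_2)/p_1, and x_2* = 5 + 0.5·(…)/p_2.
Discretionary income = 428 − 4·11 − 5·3 = 369; x_1* = 4 + 0.5·369/11 = 20.7727; x_2* = 5 + 0.5·369/3 = 66.5.
Expenditure on x_1: 11·20.7727 = 228.5; share = 0.5339.

share on x_1 = 0.5339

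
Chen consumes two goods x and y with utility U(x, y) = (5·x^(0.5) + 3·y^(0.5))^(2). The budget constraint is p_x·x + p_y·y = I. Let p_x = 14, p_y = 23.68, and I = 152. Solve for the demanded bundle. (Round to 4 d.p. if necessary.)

MRS = MU_x/MU_y = (5/3)·(y/x)^(0.5). Set equal to p_x/p_y.
Solve for the ratio: y/x = [(3/5)·p_x/p_y]^(2).
With the ratio pinned down, the budget gives x* = I/(p_x + p_y·(y/x)) and y* = (y/x)·x*.
Numerically y/x = 0.125833, so x* = 152/(14 + 23.68·0.125833) = 8.9519 and y* = 0.125833·8.9519 = 1.1264.

x* = 8.9519, y* = 1.1264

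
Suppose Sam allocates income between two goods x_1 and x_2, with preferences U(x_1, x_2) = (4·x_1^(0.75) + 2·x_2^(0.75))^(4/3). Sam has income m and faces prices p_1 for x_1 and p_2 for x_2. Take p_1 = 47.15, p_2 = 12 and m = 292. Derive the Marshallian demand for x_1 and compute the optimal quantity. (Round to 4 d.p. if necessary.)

x_1* = 1.2926

MU_x_1 ∝ 4·x_1^(-0.25), MU_x_2 ∝ 2·x_2^(-0.25), so MRS = 2·(x_2/x_1)^(0.25) = p_1/p_2.
Solve for the ratio: x_2/x_1 = [(1/2)·p_1/p_2]^(4).
With the ratio pinned down, the budget gives x_1* = m/(p_1 + p_2·(x_2/x_1)) and x_2* = (x_2/x_1)·x_1*.
Numerically x_2/x_1 = 14.896417, so x_1* = 292/(47.15 + 12·14.896417) = 1.2926.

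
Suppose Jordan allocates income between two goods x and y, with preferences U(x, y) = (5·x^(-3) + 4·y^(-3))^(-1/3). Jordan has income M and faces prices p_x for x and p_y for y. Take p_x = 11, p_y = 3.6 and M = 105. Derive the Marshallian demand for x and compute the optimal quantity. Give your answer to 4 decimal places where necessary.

MRS = MU_x/MU_y = (5/4)·(y/x)^(4). Set equal to p_x/p_y.
Hence y/x = ((4/5)·p_x/p_y)^(1/(4)), i.e. raised to the 0.25 power.
Substitute y = (y/x)·x into the budget: x* = M/(p_x + p_y·(y/x)).
Numerically y/x = 1.250389, so x* = 105/(11 + 3.6·1.250389) = 6.7736.

x* = 6.7736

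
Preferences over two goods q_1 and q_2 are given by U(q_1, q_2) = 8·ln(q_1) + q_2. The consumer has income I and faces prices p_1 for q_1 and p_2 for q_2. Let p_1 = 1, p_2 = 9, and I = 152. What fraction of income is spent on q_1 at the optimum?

share on q_1 = 0.4737

MU_q_1 = 8/q_1, MU_q_2 = 1. Tangency: 8/q_1 = p_1/p_2.
So q_1*(p_1,p_2) = 8·p_2/p_1, independent of income; and q_2* = (I − 8·p_2)/p_2.
At the given prices: q_1* = 8·9/1 = 72, and q_2* = 8.8889.
Expenditure on q_1: 1·72 = 72; share = 0.4737.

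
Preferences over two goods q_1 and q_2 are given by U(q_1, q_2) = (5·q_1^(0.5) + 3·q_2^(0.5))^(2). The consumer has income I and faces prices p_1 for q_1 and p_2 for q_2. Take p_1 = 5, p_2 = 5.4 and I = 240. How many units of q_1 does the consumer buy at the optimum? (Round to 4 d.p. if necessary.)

q_1* = 36

From the CES first-order condition, (5/3)·(q_2/q_1)^(0.5) = p_1/p_2.
Solve for the ratio: q_2/q_1 = [(3/5)·p_1/p_2]^(2).
With the ratio pinned down, the budget gives q_1* = I/(p_1 + p_2·(q_2/q_1)) and q_2* = (q_2/q_1)·q_1*.
Numerically q_2/q_1 = 0.308642, so q_1* = 240/(5 + 5.4·0.308642) = 36.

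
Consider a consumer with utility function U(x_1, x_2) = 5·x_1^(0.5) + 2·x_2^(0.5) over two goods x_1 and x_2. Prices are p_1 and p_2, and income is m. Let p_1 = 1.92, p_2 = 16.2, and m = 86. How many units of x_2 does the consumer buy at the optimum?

x_2* = 0.0988

MRS = MU_x_1/MU_x_2 = (5/2)·(x_2/x_1)^(0.5). Set equal to p_1/p_2.
Solve for the ratio: x_2/x_1 = [(2/5)·p_1/p_2]^(2).
With the ratio pinned down, the budget gives x_1* = m/(p_1 + p_2·(x_2/x_1)) and x_2* = (x_2/x_1)·x_1*.
Numerically x_2/x_1 = 0.002247, so x_1* = 86/(1.92 + 16.2·0.002247) = 43.9581 and x_2* = 0.002247·43.9581 = 0.0988.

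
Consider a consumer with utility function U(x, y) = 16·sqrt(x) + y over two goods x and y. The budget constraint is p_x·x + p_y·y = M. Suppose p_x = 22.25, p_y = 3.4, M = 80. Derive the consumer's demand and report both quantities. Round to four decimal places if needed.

x* = 1.4944, y* = 13.7496

Thus x* = (8·p_y/p_x)² — independent of M — with the rest of income spent on y.
Plugging in: x* = (8·3.4/22.25)² = 1.4944, y* = 13.7496.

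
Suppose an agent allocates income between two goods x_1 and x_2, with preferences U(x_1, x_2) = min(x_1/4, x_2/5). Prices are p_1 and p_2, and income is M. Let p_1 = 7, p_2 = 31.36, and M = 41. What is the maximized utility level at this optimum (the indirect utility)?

Leontief preferences: the optimum is at the kink where x_1/4 = x_2/5, i.e. x_2 = (5/4)·x_1.
Budget: p_1·x_1 + p_2·(5/4)·x_1 = M, so (4·p_1 + 5·p_2)·x_1 = 4·M.
Demand: x_1*(p_1,p_2,M) = 4·M/(4·p_1 + 5·p_2), x_2* = 5·M/(4·p_1 + 5·p_2).
Here 4·7 + 5·31.36 = 184.8, giving x_1* = 0.8874 and x_2* = 1.1093.
Utility at the optimum: U(0.8874, 1.1093) = 0.2219.

V = 0.2219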